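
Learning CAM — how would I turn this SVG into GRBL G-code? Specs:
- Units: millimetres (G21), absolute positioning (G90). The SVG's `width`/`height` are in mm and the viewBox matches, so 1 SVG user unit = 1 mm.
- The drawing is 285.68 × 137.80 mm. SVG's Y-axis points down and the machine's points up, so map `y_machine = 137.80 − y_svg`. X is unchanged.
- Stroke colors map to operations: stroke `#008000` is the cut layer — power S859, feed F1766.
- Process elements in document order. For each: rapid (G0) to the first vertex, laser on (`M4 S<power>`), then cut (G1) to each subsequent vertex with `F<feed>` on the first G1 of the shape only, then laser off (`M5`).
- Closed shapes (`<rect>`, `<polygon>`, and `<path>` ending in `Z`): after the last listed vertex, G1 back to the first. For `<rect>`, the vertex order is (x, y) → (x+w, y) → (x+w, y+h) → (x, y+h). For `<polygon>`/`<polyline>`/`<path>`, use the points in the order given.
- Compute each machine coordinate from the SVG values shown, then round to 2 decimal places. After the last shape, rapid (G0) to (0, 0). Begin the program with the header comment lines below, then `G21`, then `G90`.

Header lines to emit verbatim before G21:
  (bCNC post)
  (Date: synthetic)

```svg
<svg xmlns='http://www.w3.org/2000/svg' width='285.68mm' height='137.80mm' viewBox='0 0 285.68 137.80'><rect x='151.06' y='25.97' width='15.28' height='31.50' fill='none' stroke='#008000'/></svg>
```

viewBox `0 0 285.68 137.80` with mm width/height → 1 unit = 1 mm. Flip: y_m = 137.80 − y_svg.

**Shape 1** — `<rect>` rectangle, stroke `#008000` → cut (S859, F1766). Machine vertices: (151.06,111.83) → (166.34,111.83) → (166.34,80.33) → (151.06,80.33) → (151.06,111.83). Closed: final G1 returns to the first vertex.

(bCNC post)
(Date: synthetic)
G21
G90
G0 X151.06 Y111.83
M4 S859
G1 X166.34 Y111.83 F1766
G1 X166.34 Y80.33
G1 X151.06 Y80.33
G1 X151.06 Y111.83
M5
G0 X0.00 Y0.00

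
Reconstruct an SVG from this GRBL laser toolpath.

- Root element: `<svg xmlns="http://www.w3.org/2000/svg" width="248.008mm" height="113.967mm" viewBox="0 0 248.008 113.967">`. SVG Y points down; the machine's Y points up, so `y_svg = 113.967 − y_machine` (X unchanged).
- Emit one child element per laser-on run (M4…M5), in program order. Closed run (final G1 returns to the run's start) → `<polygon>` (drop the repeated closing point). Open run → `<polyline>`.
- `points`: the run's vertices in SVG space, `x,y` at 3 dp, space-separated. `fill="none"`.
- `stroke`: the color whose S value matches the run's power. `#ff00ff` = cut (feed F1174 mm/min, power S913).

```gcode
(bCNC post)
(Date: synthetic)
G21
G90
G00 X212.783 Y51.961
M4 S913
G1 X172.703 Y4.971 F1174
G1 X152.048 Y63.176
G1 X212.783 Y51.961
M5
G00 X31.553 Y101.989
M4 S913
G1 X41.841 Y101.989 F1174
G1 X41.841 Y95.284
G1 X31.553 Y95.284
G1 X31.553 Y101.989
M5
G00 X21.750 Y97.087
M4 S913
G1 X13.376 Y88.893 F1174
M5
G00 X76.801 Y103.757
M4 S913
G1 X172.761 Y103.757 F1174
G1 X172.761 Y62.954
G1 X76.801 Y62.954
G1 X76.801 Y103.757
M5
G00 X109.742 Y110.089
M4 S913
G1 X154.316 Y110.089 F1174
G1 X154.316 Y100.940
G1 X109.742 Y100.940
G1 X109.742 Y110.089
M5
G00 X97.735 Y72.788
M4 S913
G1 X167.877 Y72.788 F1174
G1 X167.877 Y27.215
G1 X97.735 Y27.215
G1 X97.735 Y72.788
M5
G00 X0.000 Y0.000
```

<svg xmlns="http://www.w3.org/2000/svg" width="248.008mm" height="113.967mm" viewBox="0 0 248.008 113.967">
  <polygon points="212.783,62.006 172.703,108.996 152.048,50.791" fill="none" stroke="#ff00ff"/>
  <polygon points="31.553,11.978 41.841,11.978 41.841,18.683 31.553,18.683" fill="none" stroke="#ff00ff"/>
  <polyline points="21.750,16.880 13.376,25.074" fill="none" stroke="#ff00ff"/>
  <polygon points="76.801,10.210 172.761,10.210 172.761,51.013 76.801,51.013" fill="none" stroke="#ff00ff"/>
  <polygon points="109.742,3.878 154.316,3.878 154.316,13.027 109.742,13.027" fill="none" stroke="#ff00ff"/>
  <polygon points="97.735,41.179 167.877,41.179 167.877,86.752 97.735,86.752" fill="none" stroke="#ff00ff"/>
</svg>

Each laser-on run becomes one SVG element. Flip Y back into SVG space with y_svg = 113.967 − y_machine. Every run uses S913, so all elements get stroke `#ff00ff` (cut).

Run 1: The run returns to its start, so emit a `<polygon>` with points (Y-flipped): 212.783,62.006 172.703,108.996 152.048,50.791.

Run 2: The run returns to its start, so emit a `<polygon>` with points (Y-flipped): 31.553,11.978 41.841,11.978 41.841,18.683 31.553,18.683.

Run 3: The run is open, so emit a `<polyline>` with points (Y-flipped): 21.750,16.880 13.376,25.074.

Run 4: The run returns to its start, so emit a `<polygon>` with points (Y-flipped): 76.801,10.210 172.761,10.210 172.761,51.013 76.801,51.013.

Run 5: The run returns to its start, so emit a `<polygon>` with points (Y-flipped): 109.742,3.878 154.316,3.878 154.316,13.027 109.742,13.027.

Run 6: The run returns to its start, so emit a `<polygon>` with points (Y-flipped): 97.735,41.179 167.877,41.179 167.877,86.752 97.735,86.752.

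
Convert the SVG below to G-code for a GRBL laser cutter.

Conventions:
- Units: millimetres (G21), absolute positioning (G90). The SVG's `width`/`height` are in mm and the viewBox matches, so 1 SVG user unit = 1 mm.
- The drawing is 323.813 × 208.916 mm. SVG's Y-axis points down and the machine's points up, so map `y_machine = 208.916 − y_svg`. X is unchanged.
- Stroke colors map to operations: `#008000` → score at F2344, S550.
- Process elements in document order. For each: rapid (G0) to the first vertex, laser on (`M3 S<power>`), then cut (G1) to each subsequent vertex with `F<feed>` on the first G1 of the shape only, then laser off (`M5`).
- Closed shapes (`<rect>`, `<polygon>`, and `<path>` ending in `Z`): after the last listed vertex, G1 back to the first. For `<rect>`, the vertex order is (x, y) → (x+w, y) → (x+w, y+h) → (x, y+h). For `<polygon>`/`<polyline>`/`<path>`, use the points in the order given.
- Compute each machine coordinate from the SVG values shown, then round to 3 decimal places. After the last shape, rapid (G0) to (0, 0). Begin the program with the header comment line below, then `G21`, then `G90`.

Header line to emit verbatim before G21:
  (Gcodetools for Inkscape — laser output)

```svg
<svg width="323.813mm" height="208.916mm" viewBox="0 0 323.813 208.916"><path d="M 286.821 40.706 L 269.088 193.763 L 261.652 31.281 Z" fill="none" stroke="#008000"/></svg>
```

1 u = 1 mm; y_m = 208.916 − y.

[1] `<path>` closed polygon, #008000→score S550 F2344: (286.821,168.210) → (269.088,15.153) → (261.652,177.635) → (286.821,168.210) (closed)

(Gcodetools for Inkscape — laser output)
G21
G90
G0 X286.821 Y168.210
M3 S550
G1 X269.088 Y15.153 F2344
G1 X261.652 Y177.635
G1 X286.821 Y168.210
M5
G0 X0.000 Y0.000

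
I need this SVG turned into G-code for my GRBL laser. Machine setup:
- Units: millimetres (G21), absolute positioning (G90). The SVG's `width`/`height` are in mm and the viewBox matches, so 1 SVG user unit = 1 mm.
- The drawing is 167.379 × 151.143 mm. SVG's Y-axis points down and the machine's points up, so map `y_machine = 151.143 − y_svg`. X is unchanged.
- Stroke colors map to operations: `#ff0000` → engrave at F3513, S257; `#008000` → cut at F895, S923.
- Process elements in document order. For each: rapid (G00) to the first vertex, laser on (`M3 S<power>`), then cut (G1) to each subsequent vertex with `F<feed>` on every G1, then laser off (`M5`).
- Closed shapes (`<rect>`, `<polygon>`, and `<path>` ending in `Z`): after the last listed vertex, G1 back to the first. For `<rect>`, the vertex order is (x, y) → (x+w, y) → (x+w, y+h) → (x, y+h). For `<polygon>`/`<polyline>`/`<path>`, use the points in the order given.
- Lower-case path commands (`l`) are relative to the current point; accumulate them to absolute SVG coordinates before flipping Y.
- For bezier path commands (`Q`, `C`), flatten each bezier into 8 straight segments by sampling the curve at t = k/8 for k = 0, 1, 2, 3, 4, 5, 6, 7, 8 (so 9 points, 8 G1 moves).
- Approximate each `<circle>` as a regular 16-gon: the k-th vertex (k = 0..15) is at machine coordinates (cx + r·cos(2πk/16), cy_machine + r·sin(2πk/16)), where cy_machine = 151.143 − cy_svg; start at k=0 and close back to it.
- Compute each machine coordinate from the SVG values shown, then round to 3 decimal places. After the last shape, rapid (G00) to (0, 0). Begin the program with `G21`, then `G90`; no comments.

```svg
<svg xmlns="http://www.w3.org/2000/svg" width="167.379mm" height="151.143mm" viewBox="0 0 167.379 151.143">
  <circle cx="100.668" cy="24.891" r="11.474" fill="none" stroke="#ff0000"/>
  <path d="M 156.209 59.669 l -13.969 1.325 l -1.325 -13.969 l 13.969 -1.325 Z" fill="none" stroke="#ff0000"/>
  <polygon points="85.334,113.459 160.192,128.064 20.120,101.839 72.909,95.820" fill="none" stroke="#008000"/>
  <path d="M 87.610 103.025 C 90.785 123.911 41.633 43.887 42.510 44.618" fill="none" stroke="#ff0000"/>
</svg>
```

viewBox `0 0 167.379 151.143` with mm width/height → 1 unit = 1 mm. Flip: y_m = 151.143 − y_svg.

**Shape 1** — `<circle>` circle, stroke `#ff0000` → engrave (S257, F3513). Machine vertices: (112.142,126.252) → (111.269,130.643) → (108.781,134.365) → (105.059,136.853) → (100.668,137.726) → (96.277,136.853) → (92.555,134.365) → (90.067,130.643) → (89.194,126.252) → (90.067,121.861) → (92.555,118.139) → (96.277,115.651) → (100.668,114.778) → (105.059,115.651) → (108.781,118.139) → (111.269,121.861) → (112.142,126.252). Closed: final G1 returns to the first vertex.

**Shape 2** — `<path>` regular polygon, stroke `#ff0000` → engrave (S257, F3513). Machine vertices: (156.209,91.474) → (142.240,90.149) → (140.915,104.118) → (154.884,105.443) → (156.209,91.474). Closed: final G1 returns to the first vertex.

**Shape 3** — `<polygon>` closed polygon, stroke `#008000` → cut (S923, F895). Machine vertices: (85.334,37.684) → (160.192,23.079) → (20.120,49.304) → (72.909,55.323) → (85.334,37.684). Closed: final G1 returns to the first vertex.

**Shape 4** — `<path>` cubic bezier, stroke `#ff0000` → engrave (S257, F3513). Control points (SVG): P0=(87.610,103.025), P1=(90.785,123.911), P2=(41.633,43.887), P3=(42.510,44.618); sampled at t=k/8. Machine vertices: (87.610,48.118) → (86.548,44.661) → (81.779,48.536) → (74.504,57.613) → (65.922,69.763) → (57.232,82.859) → (49.633,94.770) → (44.326,103.369) → (42.510,106.525). Open path.

G21
G90
G00 X112.142 Y126.252
M3 S257
G1 X111.269 Y130.643 F3513
G1 X108.781 Y134.365 F3513
G1 X105.059 Y136.853 F3513
G1 X100.668 Y137.726 F3513
G1 X96.277 Y136.853 F3513
G1 X92.555 Y134.365 F3513
G1 X90.067 Y130.643 F3513
G1 X89.194 Y126.252 F3513
G1 X90.067 Y121.861 F3513
G1 X92.555 Y118.139 F3513
G1 X96.277 Y115.651 F3513
G1 X100.668 Y114.778 F3513
G1 X105.059 Y115.651 F3513
G1 X108.781 Y118.139 F3513
G1 X111.269 Y121.861 F3513
G1 X112.142 Y126.252 F3513
M5
G00 X156.209 Y91.474
M3 S257
G1 X142.240 Y90.149 F3513
G1 X140.915 Y104.118 F3513
G1 X154.884 Y105.443 F3513
G1 X156.209 Y91.474 F3513
M5
G00 X85.334 Y37.684
M3 S923
G1 X160.192 Y23.079 F895
G1 X20.120 Y49.304 F895
G1 X72.909 Y55.323 F895
G1 X85.334 Y37.684 F895
M5
G00 X87.610 Y48.118
M3 S257
G1 X86.548 Y44.661 F3513
G1 X81.779 Y48.536 F3513
G1 X74.504 Y57.613 F3513
G1 X65.922 Y69.763 F3513
G1 X57.232 Y82.859 F3513
G1 X49.633 Y94.770 F3513
G1 X44.326 Y103.369 F3513
G1 X42.510 Y106.525 F3513
M5
G00 X0.000 Y0.000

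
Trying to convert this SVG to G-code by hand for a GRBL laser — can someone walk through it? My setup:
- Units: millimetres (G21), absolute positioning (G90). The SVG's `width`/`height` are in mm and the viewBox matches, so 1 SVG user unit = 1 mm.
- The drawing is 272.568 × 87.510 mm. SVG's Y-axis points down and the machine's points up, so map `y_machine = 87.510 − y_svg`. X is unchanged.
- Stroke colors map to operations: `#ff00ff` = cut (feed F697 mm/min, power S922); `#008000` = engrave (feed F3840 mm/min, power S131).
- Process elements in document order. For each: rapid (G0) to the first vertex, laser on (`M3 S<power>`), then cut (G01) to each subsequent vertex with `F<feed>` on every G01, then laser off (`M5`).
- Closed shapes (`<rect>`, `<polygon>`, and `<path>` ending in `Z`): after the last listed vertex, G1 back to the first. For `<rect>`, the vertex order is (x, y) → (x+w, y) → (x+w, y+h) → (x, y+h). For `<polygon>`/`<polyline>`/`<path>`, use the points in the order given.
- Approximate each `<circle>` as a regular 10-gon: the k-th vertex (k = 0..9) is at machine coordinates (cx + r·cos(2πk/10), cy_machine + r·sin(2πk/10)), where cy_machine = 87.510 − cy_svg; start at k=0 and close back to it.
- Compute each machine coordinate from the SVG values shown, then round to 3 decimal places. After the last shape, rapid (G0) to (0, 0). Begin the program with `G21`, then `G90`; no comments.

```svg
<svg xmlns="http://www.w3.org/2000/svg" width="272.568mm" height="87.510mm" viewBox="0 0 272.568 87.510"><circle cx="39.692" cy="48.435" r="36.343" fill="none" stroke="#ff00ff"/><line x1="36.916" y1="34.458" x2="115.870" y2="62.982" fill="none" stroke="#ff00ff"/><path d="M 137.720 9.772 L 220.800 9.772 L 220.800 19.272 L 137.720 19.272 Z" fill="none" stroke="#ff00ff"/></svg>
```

G21
G90
G0 X76.035 Y39.075
M3 S922
G01 X69.094 Y60.437 F697
G01 X50.923 Y73.639 F697
G01 X28.461 Y73.639 F697
G01 X10.290 Y60.437 F697
G01 X3.349 Y39.075 F697
G01 X10.290 Y17.713 F697
G01 X28.461 Y4.511 F697
G01 X50.923 Y4.511 F697
G01 X69.094 Y17.713 F697
G01 X76.035 Y39.075 F697
M5
G0 X36.916 Y53.052
M3 S922
G01 X115.870 Y24.528 F697
M5
G0 X137.720 Y77.738
M3 S922
G01 X220.800 Y77.738 F697
G01 X220.800 Y68.238 F697
G01 X137.720 Y68.238 F697
G01 X137.720 Y77.738 F697
M5
G0 X0.000 Y0.000

viewBox `0 0 272.568 87.510` with mm width/height → 1 unit = 1 mm. Flip: y_m = 87.510 − y_svg.

**Shape 1** — `<circle>` circle, stroke `#ff00ff` → cut (S922, F697). Machine vertices: (76.035,39.075) → (69.094,60.437) → (50.923,73.639) → (28.461,73.639) → (10.290,60.437) → (3.349,39.075) → (10.290,17.713) → (28.461,4.511) → (50.923,4.511) → (69.094,17.713) → (76.035,39.075). Closed: final G1 returns to the first vertex.

**Shape 2** — `<line>` line segment, stroke `#ff00ff` → cut (S922, F697). Machine vertices: (36.916,53.052) → (115.870,24.528). Open path.

**Shape 3** — `<path>` rectangle, stroke `#ff00ff` → cut (S922, F697). Machine vertices: (137.720,77.738) → (220.800,77.738) → (220.800,68.238) → (137.720,68.238) → (137.720,77.738). Closed: final G1 returns to the first vertex.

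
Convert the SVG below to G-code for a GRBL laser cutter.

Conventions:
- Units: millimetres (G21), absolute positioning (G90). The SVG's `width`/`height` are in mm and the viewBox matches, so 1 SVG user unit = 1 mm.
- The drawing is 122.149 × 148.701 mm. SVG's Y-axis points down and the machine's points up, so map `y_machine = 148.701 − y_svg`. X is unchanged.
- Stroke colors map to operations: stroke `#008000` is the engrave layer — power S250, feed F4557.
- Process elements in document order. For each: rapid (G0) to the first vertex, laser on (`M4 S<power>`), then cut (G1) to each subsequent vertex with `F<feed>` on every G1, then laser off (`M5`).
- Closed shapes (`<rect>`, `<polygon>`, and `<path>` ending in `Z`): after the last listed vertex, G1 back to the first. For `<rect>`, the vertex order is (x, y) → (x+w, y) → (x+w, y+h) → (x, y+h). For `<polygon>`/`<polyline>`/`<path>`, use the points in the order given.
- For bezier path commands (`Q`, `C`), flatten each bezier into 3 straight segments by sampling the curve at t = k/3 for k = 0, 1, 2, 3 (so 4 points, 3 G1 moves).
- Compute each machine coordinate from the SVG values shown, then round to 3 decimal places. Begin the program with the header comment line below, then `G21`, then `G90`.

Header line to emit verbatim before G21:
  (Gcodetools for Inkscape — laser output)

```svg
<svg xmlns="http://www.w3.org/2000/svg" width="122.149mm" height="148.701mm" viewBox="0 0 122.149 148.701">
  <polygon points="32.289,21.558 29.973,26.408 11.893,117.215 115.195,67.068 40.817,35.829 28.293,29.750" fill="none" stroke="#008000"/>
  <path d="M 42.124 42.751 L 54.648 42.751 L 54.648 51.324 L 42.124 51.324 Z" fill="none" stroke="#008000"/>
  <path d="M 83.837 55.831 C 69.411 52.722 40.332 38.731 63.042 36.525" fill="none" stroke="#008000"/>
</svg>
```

(Gcodetools for Inkscape — laser output)
G21
G90
G0 X32.289 Y127.143
M4 S250
G1 X29.973 Y122.293 F4557
G1 X11.893 Y31.486 F4557
G1 X115.195 Y81.633 F4557
G1 X40.817 Y112.872 F4557
G1 X28.293 Y118.951 F4557
G1 X32.289 Y127.143 F4557
M5
G0 X42.124 Y105.950
M4 S250
G1 X54.648 Y105.950 F4557
G1 X54.648 Y97.377 F4557
G1 X42.124 Y97.377 F4557
G1 X42.124 Y105.950 F4557
M5
G0 X83.837 Y92.870
M4 S250
G1 X66.987 Y98.767 F4557
G1 X55.134 Y106.881 F4557
G1 X63.042 Y112.176 F4557
M5

1 u = 1 mm; y_m = 148.701 − y.

[1] `<polygon>` closed polygon, #008000→engrave S250 F4557: (32.289,127.143) → (29.973,122.293) → (11.893,31.486) → (115.195,81.633) → (40.817,112.872) → (28.293,118.951) → (32.289,127.143) (closed)

[2] `<path>` rectangle, #008000→engrave S250 F4557: (42.124,105.950) → (54.648,105.950) → (54.648,97.377) → (42.124,97.377) → (42.124,105.950) (closed)

[3] `<path>` cubic bezier, #008000→engrave S250 F4557: (83.837,92.870) → (66.987,98.767) → (55.134,106.881) → (63.042,112.176)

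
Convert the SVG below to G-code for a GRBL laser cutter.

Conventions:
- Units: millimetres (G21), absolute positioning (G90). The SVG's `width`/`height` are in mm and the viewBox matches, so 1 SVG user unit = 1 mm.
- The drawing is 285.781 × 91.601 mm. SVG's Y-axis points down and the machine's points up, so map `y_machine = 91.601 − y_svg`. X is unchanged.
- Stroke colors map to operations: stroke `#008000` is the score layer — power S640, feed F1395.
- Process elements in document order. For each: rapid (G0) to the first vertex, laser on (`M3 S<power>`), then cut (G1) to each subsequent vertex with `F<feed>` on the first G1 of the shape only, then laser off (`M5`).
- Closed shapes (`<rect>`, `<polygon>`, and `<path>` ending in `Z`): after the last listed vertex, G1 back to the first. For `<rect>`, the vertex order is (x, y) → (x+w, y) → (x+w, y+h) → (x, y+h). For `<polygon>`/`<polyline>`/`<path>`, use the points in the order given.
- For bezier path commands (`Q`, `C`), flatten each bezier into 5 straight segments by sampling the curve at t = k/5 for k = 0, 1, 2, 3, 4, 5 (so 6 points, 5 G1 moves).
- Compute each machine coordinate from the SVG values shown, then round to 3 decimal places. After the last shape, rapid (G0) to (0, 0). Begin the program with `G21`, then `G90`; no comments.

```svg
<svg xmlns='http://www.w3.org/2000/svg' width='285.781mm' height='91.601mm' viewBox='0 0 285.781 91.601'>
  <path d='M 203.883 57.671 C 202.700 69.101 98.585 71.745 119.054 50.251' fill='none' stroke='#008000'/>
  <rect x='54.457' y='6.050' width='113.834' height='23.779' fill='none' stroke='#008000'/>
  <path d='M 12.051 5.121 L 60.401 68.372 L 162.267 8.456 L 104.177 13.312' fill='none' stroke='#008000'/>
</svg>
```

1 u = 1 mm; y_m = 91.601 − y.

[1] `<path>` cubic bezier, #008000→score S640 F1395: (203.883,33.930) → (192.641,28.249) → (167.617,25.414) → (139.730,26.161) → (119.903,31.227) → (119.054,41.350)

[2] `<rect>` rectangle, #008000→score S640 F1395: (54.457,85.551) → (168.291,85.551) → (168.291,61.772) → (54.457,61.772) → (54.457,85.551) (closed)

[3] `<path>` open polyline, #008000→score S640 F1395: (12.051,86.480) → (60.401,23.229) → (162.267,83.145) → (104.177,78.289)

G21
G90
G0 X203.883 Y33.930
M3 S640
G1 X192.641 Y28.249 F1395
G1 X167.617 Y25.414
G1 X139.730 Y26.161
G1 X119.903 Y31.227
G1 X119.054 Y41.350
M5
G0 X54.457 Y85.551
M3 S640
G1 X168.291 Y85.551 F1395
G1 X168.291 Y61.772
G1 X54.457 Y61.772
G1 X54.457 Y85.551
M5
G0 X12.051 Y86.480
M3 S640
G1 X60.401 Y23.229 F1395
G1 X162.267 Y83.145
G1 X104.177 Y78.289
M5
G0 X0.000 Y0.000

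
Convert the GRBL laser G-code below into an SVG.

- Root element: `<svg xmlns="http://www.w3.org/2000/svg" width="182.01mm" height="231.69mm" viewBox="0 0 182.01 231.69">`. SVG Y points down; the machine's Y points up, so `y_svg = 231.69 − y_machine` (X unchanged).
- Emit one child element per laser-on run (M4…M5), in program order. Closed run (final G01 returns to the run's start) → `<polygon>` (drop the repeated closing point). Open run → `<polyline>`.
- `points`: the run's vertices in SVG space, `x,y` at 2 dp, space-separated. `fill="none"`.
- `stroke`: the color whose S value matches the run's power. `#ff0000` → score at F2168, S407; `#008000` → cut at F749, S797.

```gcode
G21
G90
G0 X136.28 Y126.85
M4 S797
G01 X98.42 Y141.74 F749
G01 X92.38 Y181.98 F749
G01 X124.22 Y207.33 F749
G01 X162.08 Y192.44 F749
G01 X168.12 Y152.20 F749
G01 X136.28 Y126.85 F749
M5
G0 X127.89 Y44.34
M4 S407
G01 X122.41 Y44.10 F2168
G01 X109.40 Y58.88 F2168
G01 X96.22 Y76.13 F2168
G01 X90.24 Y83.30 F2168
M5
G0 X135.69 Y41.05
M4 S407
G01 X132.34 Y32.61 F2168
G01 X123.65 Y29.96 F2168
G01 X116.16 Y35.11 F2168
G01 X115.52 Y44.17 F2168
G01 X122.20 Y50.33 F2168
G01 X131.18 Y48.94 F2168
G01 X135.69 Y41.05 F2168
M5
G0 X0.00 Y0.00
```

<svg xmlns="http://www.w3.org/2000/svg" width="182.01mm" height="231.69mm" viewBox="0 0 182.01 231.69">
  <polygon points="136.28,104.84 98.42,89.95 92.38,49.71 124.22,24.36 162.08,39.25 168.12,79.49" fill="none" stroke="#008000"/>
  <polyline points="127.89,187.35 122.41,187.59 109.40,172.81 96.22,155.56 90.24,148.39" fill="none" stroke="#ff0000"/>
  <polygon points="135.69,190.64 132.34,199.08 123.65,201.73 116.16,196.58 115.52,187.52 122.20,181.36 131.18,182.75" fill="none" stroke="#ff0000"/>
</svg>

Machine Y-up, SVG Y-down with viewBox height 231.69, so y_svg = 231.69 − y_machine; X carries over.

Run 1: the run's S797 means `#008000` (cut). The run returns to its start, so emit a `<polygon>` with points (Y-flipped): 136.28,104.84 98.42,89.95 92.38,49.71 124.22,24.36 162.08,39.25 168.12,79.49.

Run 2: power S407 maps to stroke `#ff0000` (score). The run is open, so emit a `<polyline>` with points (Y-flipped): 127.89,187.35 122.41,187.59 109.40,172.81 96.22,155.56 90.24,148.39.

Run 3: the run's S407 means `#ff0000` (score). The run returns to its start, so emit a `<polygon>` with points (Y-flipped): 135.69,190.64 132.34,199.08 123.65,201.73 116.16,196.58 115.52,187.52 122.20,181.36 131.18,182.75.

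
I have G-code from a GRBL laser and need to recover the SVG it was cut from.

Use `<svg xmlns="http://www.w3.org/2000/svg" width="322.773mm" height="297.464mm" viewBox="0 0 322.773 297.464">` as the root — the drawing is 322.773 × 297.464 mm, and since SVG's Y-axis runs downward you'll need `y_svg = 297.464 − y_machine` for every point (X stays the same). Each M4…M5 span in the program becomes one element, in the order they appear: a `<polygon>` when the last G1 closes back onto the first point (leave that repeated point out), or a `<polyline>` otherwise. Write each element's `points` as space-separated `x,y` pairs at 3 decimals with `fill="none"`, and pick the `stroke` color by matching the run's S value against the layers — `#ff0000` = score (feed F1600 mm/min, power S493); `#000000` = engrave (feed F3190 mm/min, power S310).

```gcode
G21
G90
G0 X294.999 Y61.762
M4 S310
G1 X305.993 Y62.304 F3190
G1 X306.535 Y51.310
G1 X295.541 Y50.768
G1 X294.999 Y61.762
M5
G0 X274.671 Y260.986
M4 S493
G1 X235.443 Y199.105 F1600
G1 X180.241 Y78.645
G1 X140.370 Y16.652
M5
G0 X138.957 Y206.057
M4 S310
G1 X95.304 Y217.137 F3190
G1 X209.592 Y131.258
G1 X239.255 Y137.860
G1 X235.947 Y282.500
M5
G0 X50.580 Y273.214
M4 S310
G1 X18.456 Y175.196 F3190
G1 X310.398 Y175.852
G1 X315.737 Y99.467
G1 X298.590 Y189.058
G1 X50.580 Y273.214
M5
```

y_svg = 297.464 − y_m.

[1] S310→`#000000` (engrave); closed run; points: 294.999,235.702 305.993,235.160 306.535,246.154 295.541,246.696

[2] S493→`#ff0000` (score); open run; points: 274.671,36.478 235.443,98.359 180.241,218.819 140.370,280.812

[3] S310→`#000000` (engrave); open run; points: 138.957,91.407 95.304,80.327 209.592,166.206 239.255,159.604 235.947,14.964

[4] S310→`#000000` (engrave); closed run; points: 50.580,24.250 18.456,122.268 310.398,121.612 315.737,197.997 298.590,108.406

<svg xmlns="http://www.w3.org/2000/svg" width="322.773mm" height="297.464mm" viewBox="0 0 322.773 297.464">
  <polygon points="294.999,235.702 305.993,235.160 306.535,246.154 295.541,246.696" fill="none" stroke="#000000"/>
  <polyline points="274.671,36.478 235.443,98.359 180.241,218.819 140.370,280.812" fill="none" stroke="#ff0000"/>
  <polyline points="138.957,91.407 95.304,80.327 209.592,166.206 239.255,159.604 235.947,14.964" fill="none" stroke="#000000"/>
  <polygon points="50.580,24.250 18.456,122.268 310.398,121.612 315.737,197.997 298.590,108.406" fill="none" stroke="#000000"/>
</svg>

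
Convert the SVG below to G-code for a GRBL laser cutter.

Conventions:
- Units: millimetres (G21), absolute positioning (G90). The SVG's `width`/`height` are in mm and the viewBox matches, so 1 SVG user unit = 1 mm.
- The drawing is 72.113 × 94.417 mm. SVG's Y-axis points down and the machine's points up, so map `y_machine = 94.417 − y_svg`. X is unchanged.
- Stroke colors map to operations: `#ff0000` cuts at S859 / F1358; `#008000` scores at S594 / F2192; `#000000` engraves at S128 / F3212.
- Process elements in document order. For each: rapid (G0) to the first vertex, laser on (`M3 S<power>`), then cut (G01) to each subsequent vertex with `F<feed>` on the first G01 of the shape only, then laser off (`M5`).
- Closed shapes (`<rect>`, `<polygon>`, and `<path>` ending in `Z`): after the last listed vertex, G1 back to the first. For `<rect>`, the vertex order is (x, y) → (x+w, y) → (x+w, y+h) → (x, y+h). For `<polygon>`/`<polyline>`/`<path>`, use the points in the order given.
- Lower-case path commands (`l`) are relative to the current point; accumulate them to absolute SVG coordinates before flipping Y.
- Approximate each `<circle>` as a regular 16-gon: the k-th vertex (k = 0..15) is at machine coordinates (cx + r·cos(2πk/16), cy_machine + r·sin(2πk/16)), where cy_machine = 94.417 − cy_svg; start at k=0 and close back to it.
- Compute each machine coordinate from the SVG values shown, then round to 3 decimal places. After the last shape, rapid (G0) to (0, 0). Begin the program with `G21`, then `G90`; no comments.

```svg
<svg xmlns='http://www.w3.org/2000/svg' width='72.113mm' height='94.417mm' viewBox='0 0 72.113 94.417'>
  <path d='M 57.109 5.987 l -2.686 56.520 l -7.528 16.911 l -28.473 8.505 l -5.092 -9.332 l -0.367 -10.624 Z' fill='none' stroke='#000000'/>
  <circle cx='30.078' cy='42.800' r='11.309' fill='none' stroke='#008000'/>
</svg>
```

Since the viewBox matches the mm dimensions, user units are millimetres directly. The only transform is the Y-flip y_m = 94.417 − y_svg.

Shape 1 is a closed polygon drawn with `<path>`. Its stroke #000000 means engrave at S128, F3212. After flipping Y the toolpath is (57.109,88.430) → (54.423,31.910) → (46.895,14.999) → (18.422,6.494) → (13.330,15.826) → (12.963,26.450) → (57.109,88.430), returning to the start.

Shape 2 is a circle drawn with `<circle>`. Its stroke #008000 means score at S594, F2192. After flipping Y the toolpath is (41.387,51.617) → (40.526,55.945) → (38.075,59.614) → (34.406,62.065) → (30.078,62.926) → (25.750,62.065) → (22.081,59.614) → (19.630,55.945) → (18.769,51.617) → (19.630,47.289) → (22.081,43.620) → (25.750,41.169) → (30.078,40.308) → (34.406,41.169) → (38.075,43.620) → (40.526,47.289) → (41.387,51.617), returning to the start.

G21
G90
G0 X57.109 Y88.430
M3 S128
G01 X54.423 Y31.910 F3212
G01 X46.895 Y14.999
G01 X18.422 Y6.494
G01 X13.330 Y15.826
G01 X12.963 Y26.450
G01 X57.109 Y88.430
M5
G0 X41.387 Y51.617
M3 S594
G01 X40.526 Y55.945 F2192
G01 X38.075 Y59.614
G01 X34.406 Y62.065
G01 X30.078 Y62.926
G01 X25.750 Y62.065
G01 X22.081 Y59.614
G01 X19.630 Y55.945
G01 X18.769 Y51.617
G01 X19.630 Y47.289
G01 X22.081 Y43.620
G01 X25.750 Y41.169
G01 X30.078 Y40.308
G01 X34.406 Y41.169
G01 X38.075 Y43.620
G01 X40.526 Y47.289
G01 X41.387 Y51.617
M5
G0 X0.000 Y0.000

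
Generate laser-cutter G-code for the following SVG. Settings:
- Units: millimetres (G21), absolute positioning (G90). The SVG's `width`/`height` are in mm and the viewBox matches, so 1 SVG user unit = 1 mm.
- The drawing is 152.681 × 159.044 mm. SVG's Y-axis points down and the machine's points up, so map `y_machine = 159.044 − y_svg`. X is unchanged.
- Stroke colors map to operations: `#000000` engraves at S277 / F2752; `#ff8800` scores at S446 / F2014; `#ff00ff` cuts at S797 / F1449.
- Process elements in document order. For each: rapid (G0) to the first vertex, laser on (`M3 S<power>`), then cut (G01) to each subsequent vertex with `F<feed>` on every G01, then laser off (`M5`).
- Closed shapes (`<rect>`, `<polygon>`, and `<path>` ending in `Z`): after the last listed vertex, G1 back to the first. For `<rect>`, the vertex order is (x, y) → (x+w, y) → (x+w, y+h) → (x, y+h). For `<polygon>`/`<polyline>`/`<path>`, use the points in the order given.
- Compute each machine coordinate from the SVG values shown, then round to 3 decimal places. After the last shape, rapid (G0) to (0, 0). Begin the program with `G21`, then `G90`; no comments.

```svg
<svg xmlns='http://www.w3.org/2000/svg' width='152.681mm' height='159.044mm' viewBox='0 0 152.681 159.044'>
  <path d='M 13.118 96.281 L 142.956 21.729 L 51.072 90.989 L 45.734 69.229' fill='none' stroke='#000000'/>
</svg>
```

G21
G90
G0 X13.118 Y62.763
M3 S277
G01 X142.956 Y137.315 F2752
G01 X51.072 Y68.055 F2752
G01 X45.734 Y89.815 F2752
M5
G0 X0.000 Y0.000

viewBox `0 0 152.681 159.044` with mm width/height → 1 unit = 1 mm. Flip: y_m = 159.044 − y_svg.

**Shape 1** — `<path>` open polyline, stroke `#000000` → engrave (S277, F2752). Machine vertices: (13.118,62.763) → (142.956,137.315) → (51.072,68.055) → (45.734,89.815). Open path.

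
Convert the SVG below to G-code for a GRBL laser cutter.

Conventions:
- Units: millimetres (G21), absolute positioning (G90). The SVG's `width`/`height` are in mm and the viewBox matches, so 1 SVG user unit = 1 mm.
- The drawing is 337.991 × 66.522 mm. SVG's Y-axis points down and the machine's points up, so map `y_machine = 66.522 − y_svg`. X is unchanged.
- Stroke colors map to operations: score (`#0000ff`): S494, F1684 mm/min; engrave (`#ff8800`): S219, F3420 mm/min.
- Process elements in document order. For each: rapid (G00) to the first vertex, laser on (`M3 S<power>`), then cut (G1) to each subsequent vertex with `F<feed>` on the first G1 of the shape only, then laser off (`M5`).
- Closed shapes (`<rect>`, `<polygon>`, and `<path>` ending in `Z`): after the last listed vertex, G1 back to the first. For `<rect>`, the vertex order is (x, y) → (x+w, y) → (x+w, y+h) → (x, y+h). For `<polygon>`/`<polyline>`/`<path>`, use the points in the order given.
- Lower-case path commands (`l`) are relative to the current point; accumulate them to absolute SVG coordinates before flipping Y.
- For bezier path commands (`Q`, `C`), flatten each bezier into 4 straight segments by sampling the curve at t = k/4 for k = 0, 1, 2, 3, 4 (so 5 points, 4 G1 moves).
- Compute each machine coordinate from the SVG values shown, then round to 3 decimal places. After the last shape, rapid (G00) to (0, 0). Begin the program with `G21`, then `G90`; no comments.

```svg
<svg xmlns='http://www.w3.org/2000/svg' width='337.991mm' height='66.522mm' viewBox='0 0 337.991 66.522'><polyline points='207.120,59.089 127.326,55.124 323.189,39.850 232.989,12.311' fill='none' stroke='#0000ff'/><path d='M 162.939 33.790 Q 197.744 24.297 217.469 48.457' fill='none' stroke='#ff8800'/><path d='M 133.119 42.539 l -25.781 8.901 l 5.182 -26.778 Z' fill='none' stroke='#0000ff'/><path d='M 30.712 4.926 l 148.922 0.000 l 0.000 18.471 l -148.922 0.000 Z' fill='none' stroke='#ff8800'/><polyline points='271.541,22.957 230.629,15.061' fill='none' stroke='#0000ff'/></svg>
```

G21
G90
G00 X207.120 Y7.433
M3 S494
G1 X127.326 Y11.398 F1684
G1 X323.189 Y26.672
G1 X232.989 Y54.211
M5
G00 X162.939 Y32.732
M3 S219
G1 X179.399 Y35.375 F3420
G1 X193.974 Y33.812
G1 X206.664 Y28.042
G1 X217.469 Y18.065
M5
G00 X133.119 Y23.983
M3 S494
G1 X107.338 Y15.082 F1684
G1 X112.520 Y41.860
G1 X133.119 Y23.983
M5
G00 X30.712 Y61.596
M3 S219
G1 X179.634 Y61.596 F3420
G1 X179.634 Y43.125
G1 X30.712 Y43.125
G1 X30.712 Y61.596
M5
G00 X271.541 Y43.565
M3 S494
G1 X230.629 Y51.461 F1684
M5
G00 X0.000 Y0.000

Since the viewBox matches the mm dimensions, user units are millimetres directly. The only transform is the Y-flip y_m = 66.522 − y_svg.

Shape 1 is a open polyline drawn with `<polyline>`. Its stroke #0000ff means score at S494, F1684. After flipping Y the toolpath is (207.120,7.433) → (127.326,11.398) → (323.189,26.672) → (232.989,54.211).

Shape 2 is a quadratic bezier drawn with `<path>`. Its stroke #ff8800 means engrave at S219, F3420. After flipping Y the toolpath is (162.939,32.732) → (179.399,35.375) → (193.974,33.812) → (206.664,28.042) → (217.469,18.065).

Shape 3 is a regular polygon drawn with `<path>`. Its stroke #0000ff means score at S494, F1684. After flipping Y the toolpath is (133.119,23.983) → (107.338,15.082) → (112.520,41.860) → (133.119,23.983), returning to the start.

Shape 4 is a rectangle drawn with `<path>`. Its stroke #ff8800 means engrave at S219, F3420. After flipping Y the toolpath is (30.712,61.596) → (179.634,61.596) → (179.634,43.125) → (30.712,43.125) → (30.712,61.596), returning to the start.

Shape 5 is a line segment drawn with `<polyline>`. Its stroke #0000ff means score at S494, F1684. After flipping Y the toolpath is (271.541,43.565) → (230.629,51.461).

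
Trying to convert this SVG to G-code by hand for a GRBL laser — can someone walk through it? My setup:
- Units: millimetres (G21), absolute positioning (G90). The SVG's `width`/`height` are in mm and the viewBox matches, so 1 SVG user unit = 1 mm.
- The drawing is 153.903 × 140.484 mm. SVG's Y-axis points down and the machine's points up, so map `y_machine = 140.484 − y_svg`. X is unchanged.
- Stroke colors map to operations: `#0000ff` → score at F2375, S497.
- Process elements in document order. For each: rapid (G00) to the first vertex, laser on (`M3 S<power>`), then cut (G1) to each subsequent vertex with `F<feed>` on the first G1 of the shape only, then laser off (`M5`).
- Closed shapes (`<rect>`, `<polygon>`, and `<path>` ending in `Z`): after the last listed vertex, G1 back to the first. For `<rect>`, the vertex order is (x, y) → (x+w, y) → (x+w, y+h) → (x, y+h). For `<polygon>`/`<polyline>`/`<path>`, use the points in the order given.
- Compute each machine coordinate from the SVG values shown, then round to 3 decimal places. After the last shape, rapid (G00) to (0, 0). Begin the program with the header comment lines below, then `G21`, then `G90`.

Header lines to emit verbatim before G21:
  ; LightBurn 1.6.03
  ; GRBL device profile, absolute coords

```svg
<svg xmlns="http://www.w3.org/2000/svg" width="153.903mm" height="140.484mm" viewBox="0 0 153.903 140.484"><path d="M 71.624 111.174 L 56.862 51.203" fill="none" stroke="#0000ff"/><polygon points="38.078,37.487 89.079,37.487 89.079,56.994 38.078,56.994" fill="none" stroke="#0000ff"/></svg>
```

; LightBurn 1.6.03
; GRBL device profile, absolute coords
G21
G90
G00 X71.624 Y29.310
M3 S497
G1 X56.862 Y89.281 F2375
M5
G00 X38.078 Y102.997
M3 S497
G1 X89.079 Y102.997 F2375
G1 X89.079 Y83.490
G1 X38.078 Y83.490
G1 X38.078 Y102.997
M5
G00 X0.000 Y0.000

viewBox `0 0 153.903 140.484` with mm width/height → 1 unit = 1 mm. Flip: y_m = 140.484 − y_svg.

**Shape 1** — `<path>` line segment, stroke `#0000ff` → score (S497, F2375). Machine vertices: (71.624,29.310) → (56.862,89.281). Open path.

**Shape 2** — `<polygon>` rectangle, stroke `#0000ff` → score (S497, F2375). Machine vertices: (38.078,102.997) → (89.079,102.997) → (89.079,83.490) → (38.078,83.490) → (38.078,102.997). Closed: final G1 returns to the first vertex.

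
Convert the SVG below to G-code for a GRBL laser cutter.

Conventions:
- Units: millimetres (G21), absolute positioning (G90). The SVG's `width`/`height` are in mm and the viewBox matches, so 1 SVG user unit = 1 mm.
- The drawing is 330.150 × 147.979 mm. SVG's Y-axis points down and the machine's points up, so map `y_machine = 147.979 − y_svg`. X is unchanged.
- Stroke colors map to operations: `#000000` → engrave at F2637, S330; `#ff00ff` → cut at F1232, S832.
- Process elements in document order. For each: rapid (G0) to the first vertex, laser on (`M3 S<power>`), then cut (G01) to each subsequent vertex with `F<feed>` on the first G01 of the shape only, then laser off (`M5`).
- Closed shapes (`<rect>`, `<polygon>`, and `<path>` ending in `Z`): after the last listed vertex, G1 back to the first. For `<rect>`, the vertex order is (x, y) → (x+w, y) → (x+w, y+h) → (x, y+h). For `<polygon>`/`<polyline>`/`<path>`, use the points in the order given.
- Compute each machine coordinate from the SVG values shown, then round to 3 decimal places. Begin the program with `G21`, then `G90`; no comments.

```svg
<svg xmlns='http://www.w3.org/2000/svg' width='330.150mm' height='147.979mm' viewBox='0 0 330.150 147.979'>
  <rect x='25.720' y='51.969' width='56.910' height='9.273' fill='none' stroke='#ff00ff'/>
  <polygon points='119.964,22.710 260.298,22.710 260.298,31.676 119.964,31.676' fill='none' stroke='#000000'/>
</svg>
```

G21
G90
G0 X25.720 Y96.010
M3 S832
G01 X82.630 Y96.010 F1232
G01 X82.630 Y86.737
G01 X25.720 Y86.737
G01 X25.720 Y96.010
M5
G0 X119.964 Y125.269
M3 S330
G01 X260.298 Y125.269 F2637
G01 X260.298 Y116.303
G01 X119.964 Y116.303
G01 X119.964 Y125.269
M5

viewBox `0 0 330.150 147.979` with mm width/height → 1 unit = 1 mm. Flip: y_m = 147.979 − y_svg.

**Shape 1** — `<rect>` rectangle, stroke `#ff00ff` → cut (S832, F1232). Machine vertices: (25.720,96.010) → (82.630,96.010) → (82.630,86.737) → (25.720,86.737) → (25.720,96.010). Closed: final G1 returns to the first vertex.

**Shape 2** — `<polygon>` rectangle, stroke `#000000` → engrave (S330, F2637). Machine vertices: (119.964,125.269) → (260.298,125.269) → (260.298,116.303) → (119.964,116.303) → (119.964,125.269). Closed: final G1 returns to the first vertex.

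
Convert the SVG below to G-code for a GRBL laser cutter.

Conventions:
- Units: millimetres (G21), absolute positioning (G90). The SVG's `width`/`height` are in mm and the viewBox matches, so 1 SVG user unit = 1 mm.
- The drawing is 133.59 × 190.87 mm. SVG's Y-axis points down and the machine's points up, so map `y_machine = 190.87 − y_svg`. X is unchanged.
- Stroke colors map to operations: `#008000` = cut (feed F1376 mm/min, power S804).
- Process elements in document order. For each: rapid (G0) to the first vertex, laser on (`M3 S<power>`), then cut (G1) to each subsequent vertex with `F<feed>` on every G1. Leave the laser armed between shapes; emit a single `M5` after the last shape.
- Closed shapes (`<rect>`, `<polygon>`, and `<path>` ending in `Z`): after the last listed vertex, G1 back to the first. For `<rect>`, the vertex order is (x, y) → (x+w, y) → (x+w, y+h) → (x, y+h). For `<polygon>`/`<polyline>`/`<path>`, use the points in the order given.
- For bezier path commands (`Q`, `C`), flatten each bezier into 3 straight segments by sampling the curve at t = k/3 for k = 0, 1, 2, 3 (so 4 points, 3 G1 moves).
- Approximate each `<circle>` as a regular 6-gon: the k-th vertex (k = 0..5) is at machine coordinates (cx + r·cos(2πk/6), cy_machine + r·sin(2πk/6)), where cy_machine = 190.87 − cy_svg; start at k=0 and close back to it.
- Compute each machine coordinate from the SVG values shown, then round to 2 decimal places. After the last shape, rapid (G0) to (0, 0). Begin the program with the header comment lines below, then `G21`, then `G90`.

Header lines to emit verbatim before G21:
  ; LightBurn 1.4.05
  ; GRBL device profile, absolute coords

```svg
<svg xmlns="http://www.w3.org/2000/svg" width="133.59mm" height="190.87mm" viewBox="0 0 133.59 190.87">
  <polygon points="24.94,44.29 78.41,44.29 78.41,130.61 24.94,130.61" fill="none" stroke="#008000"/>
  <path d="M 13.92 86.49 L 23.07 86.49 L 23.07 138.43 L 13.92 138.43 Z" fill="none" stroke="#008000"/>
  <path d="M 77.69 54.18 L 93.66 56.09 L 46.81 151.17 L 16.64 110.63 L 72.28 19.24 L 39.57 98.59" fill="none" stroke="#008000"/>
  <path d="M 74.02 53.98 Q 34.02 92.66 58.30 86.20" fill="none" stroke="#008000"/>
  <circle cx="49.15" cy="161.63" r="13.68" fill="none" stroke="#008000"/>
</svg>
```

Since the viewBox matches the mm dimensions, user units are millimetres directly. The only transform is the Y-flip y_m = 190.87 − y_svg.

Shape 1 is a rectangle drawn with `<polygon>`. Its stroke #008000 means cut at S804, F1376. After flipping Y the toolpath is (24.94,146.58) → (78.41,146.58) → (78.41,60.26) → (24.94,60.26) → (24.94,146.58), returning to the start.

Shape 2 is a rectangle drawn with `<path>`. Its stroke #008000 means cut at S804, F1376. After flipping Y the toolpath is (13.92,104.38) → (23.07,104.38) → (23.07,52.44) → (13.92,52.44) → (13.92,104.38), returning to the start.

Shape 3 is a open polyline drawn with `<path>`. Its stroke #008000 means cut at S804, F1376. After flipping Y the toolpath is (77.69,136.69) → (93.66,134.78) → (46.81,39.70) → (16.64,80.24) → (72.28,171.63) → (39.57,92.28).

Shape 4 is a quadratic bezier drawn with `<path>`. Its stroke #008000 means cut at S804, F1376. After flipping Y the toolpath is (74.02,136.89) → (54.50,116.12) → (49.26,105.38) → (58.30,104.67).

Shape 5 is a circle drawn with `<circle>`. Its stroke #008000 means cut at S804, F1376. After flipping Y the toolpath is (62.83,29.24) → (55.99,41.09) → (42.31,41.09) → (35.47,29.24) → (42.31,17.39) → (55.99,17.39) → (62.83,29.24), returning to the start.

; LightBurn 1.4.05
; GRBL device profile, absolute coords
G21
G90
G0 X24.94 Y146.58
M3 S804
G1 X78.41 Y146.58 F1376
G1 X78.41 Y60.26 F1376
G1 X24.94 Y60.26 F1376
G1 X24.94 Y146.58 F1376
G0 X13.92 Y104.38
M3 S804
G1 X23.07 Y104.38 F1376
G1 X23.07 Y52.44 F1376
G1 X13.92 Y52.44 F1376
G1 X13.92 Y104.38 F1376
G0 X77.69 Y136.69
M3 S804
G1 X93.66 Y134.78 F1376
G1 X46.81 Y39.70 F1376
G1 X16.64 Y80.24 F1376
G1 X72.28 Y171.63 F1376
G1 X39.57 Y92.28 F1376
G0 X74.02 Y136.89
M3 S804
G1 X54.50 Y116.12 F1376
G1 X49.26 Y105.38 F1376
G1 X58.30 Y104.67 F1376
G0 X62.83 Y29.24
M3 S804
G1 X55.99 Y41.09 F1376
G1 X42.31 Y41.09 F1376
G1 X35.47 Y29.24 F1376
G1 X42.31 Y17.39 F1376
G1 X55.99 Y17.39 F1376
G1 X62.83 Y29.24 F1376
M5
G0 X0.00 Y0.00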